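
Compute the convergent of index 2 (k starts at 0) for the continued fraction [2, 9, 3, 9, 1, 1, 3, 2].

Using pₖ = aₖpₖ₋₁ + pₖ₋₂, qₖ = aₖqₖ₋₁ + qₖ₋₂ (with p₋₁=1, p₋₂=0, q₋₁=0, q₋₂=1):
  k=0: a=2, p=2, q=1
  k=1: a=9, p=19, q=9
  k=2: a=3, p=59, q=28

59/28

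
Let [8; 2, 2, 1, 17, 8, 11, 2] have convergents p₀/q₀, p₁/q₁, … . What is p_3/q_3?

59/7

Using pₖ = aₖpₖ₋₁ + pₖ₋₂, qₖ = aₖqₖ₋₁ + qₖ₋₂ (with p₋₁=1, p₋₂=0, q₋₁=0, q₋₂=1):
  k=0: a=8, p=8, q=1
  k=1: a=2, p=17, q=2
  k=2: a=2, p=42, q=5
  k=3: a=1, p=59, q=7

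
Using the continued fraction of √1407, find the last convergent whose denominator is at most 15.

75/2

√1407 = [37; 1, 1, 24, 1, 1, 74, …] (period length 6).
Convergents:
  p_0/q_0 = 37/1
  p_1/q_1 = 38/1
  p_2/q_2 = 75/2
  p_3/q_3 = 1838/49
q_2 = 2 ≤ 15 < 49 = q_3, so the answer is 75/2.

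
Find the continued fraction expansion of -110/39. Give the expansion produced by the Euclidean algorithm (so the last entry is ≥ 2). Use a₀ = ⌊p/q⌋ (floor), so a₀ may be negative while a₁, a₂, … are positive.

[-3; 5, 1, 1, 3]

-110 = -3*39 + 7
39 = 5*7 + 4
7 = 1*4 + 3
4 = 1*3 + 1
3 = 3*1 + 0  (stop)
So -110/39 = [-3; 5, 1, 1, 3].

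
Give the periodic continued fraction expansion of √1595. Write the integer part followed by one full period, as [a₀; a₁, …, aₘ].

a₀ = ⌊√1595⌋ = 39.
With m₀=0, d₀=1 and mₖ₊₁ = dₖaₖ − mₖ, dₖ₊₁ = (n − mₖ₊₁²)/dₖ, aₖ₊₁ = ⌊(a₀+mₖ₊₁)/dₖ₊₁⌋:
  k=1: m=39, d=74, a=1
  k=2: m=35, d=5, a=14
  k=3: m=35, d=74, a=1
  k=4: m=39, d=1, a=78
d=1 and a=2a₀=78 at k=4, so the next step gives (m, d) = (39, 74) again — its k=1 value — and the period has length 4.

[39; 1, 14, 1, 78]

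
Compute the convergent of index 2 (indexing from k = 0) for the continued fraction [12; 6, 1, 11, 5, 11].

Using pₖ = aₖpₖ₋₁ + pₖ₋₂, qₖ = aₖqₖ₋₁ + qₖ₋₂ (with p₋₁=1, p₋₂=0, q₋₁=0, q₋₂=1):
  k=0: a=12, p=12, q=1
  k=1: a=6, p=73, q=6
  k=2: a=1, p=85, q=7

85/7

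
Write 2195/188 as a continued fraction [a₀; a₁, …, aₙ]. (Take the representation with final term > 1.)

[11; 1, 2, 12, 5]

2195 = 11·188 + 127
188 = 1·127 + 61
127 = 2·61 + 5
61 = 12·5 + 1
5 = 5·1 + 0  (stop)
So 2195/188 = [11; 1, 2, 12, 5].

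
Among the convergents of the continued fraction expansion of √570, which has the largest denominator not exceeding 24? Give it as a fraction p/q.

191/8

√570 = [23; 1, 6, 1, 46, …] (period length 4).
Convergents:
  p_0/q_0 = 23/1
  p_1/q_1 = 24/1
  p_2/q_2 = 167/7
  p_3/q_3 = 191/8
  p_4/q_4 = 8953/375
q_3 = 8 ≤ 24 < 375 = q_4, so the answer is 191/8.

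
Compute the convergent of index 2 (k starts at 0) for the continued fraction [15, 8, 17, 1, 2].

Using pₖ = aₖpₖ₋₁ + pₖ₋₂, qₖ = aₖqₖ₋₁ + qₖ₋₂ (with p₋₁=1, p₋₂=0, q₋₁=0, q₋₂=1):
  k=0: a=15, p=15, q=1
  k=1: a=8, p=121, q=8
  k=2: a=17, p=2072, q=137

2072/137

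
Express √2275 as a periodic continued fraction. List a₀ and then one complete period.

[47; 1, 2, 3, 2, 1, 94]

a₀ = ⌊√2275⌋ = 47.
With m₀=0, d₀=1 and mₖ₊₁ = dₖaₖ − mₖ, dₖ₊₁ = (n − mₖ₊₁²)/dₖ, aₖ₊₁ = ⌊(a₀+mₖ₊₁)/dₖ₊₁⌋:
  k=1: m=47, d=66, a=1
  k=2: m=19, d=29, a=2
  k=3: m=39, d=26, a=3
  k=4: m=39, d=29, a=2
  k=5: m=19, d=66, a=1
  k=6: m=47, d=1, a=94
d=1 and a=2a₀=94 at k=6, so the next step gives (m, d) = (47, 66) again — its k=1 value — and the period has length 6.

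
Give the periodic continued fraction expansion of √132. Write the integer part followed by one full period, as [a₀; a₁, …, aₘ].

a₀ = ⌊√132⌋ = 11.
With m₀=0, d₀=1 and mₖ₊₁ = dₖaₖ − mₖ, dₖ₊₁ = (n − mₖ₊₁²)/dₖ, aₖ₊₁ = ⌊(a₀+mₖ₊₁)/dₖ₊₁⌋:
  k=1: m=11, d=11, a=2
  k=2: m=11, d=1, a=22
d=1 and a=2a₀=22 at k=2, so the next step gives (m, d) = (11, 11) again — its k=1 value — and the period has length 2.

[11; 2, 22]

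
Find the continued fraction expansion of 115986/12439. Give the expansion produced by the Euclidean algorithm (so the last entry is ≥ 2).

115986 = 9×12439 + 4035
12439 = 3×4035 + 334
4035 = 12×334 + 27
334 = 12×27 + 10
27 = 2×10 + 7
10 = 1×7 + 3
7 = 2×3 + 1
3 = 3×1 + 0  (stop)
So 115986/12439 = [9; 3, 12, 12, 2, 1, 2, 3].

[9; 3, 12, 12, 2, 1, 2, 3]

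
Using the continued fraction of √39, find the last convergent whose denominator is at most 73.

306/49

√39 = [6; 4, 12, …] (period length 2).
Convergents:
  p_0/q_0 = 6/1
  p_1/q_1 = 25/4
  p_2/q_2 = 306/49
  p_3/q_3 = 1249/200
q_2 = 49 ≤ 73 < 200 = q_3, so the answer is 306/49.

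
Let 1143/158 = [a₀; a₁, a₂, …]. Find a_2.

1143 = 7·158 + 37   →  a_0 = 7
158 = 4·37 + 10   →  a_1 = 4
37 = 3·10 + 7   →  a_2 = 3

3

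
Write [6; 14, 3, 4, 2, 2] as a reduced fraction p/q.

Using pₖ = aₖpₖ₋₁ + pₖ₋₂ and qₖ = aₖqₖ₋₁ + qₖ₋₂:
  k=0: a=6, p=6, q=1
  k=1: a=14, p=85, q=14
  k=2: a=3, p=261, q=43
  k=3: a=4, p=1129, q=186
  k=4: a=2, p=2519, q=415
  k=5: a=2, p=6167, q=1016

6167/1016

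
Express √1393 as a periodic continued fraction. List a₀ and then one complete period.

[37; 3, 10, 3, 74]

a₀ = ⌊√1393⌋ = 37.
With m₀=0, d₀=1 and mₖ₊₁ = dₖaₖ − mₖ, dₖ₊₁ = (n − mₖ₊₁²)/dₖ, aₖ₊₁ = ⌊(a₀+mₖ₊₁)/dₖ₊₁⌋:
  k=1: m=37, d=24, a=3
  k=2: m=35, d=7, a=10
  k=3: m=35, d=24, a=3
  k=4: m=37, d=1, a=74
d=1 and a=2a₀=74 at k=4, so the next step gives (m, d) = (37, 24) again — its k=1 value — and the period has length 4.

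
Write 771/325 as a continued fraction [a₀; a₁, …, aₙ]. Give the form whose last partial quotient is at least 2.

771 = 2*325 + 121
325 = 2*121 + 83
121 = 1*83 + 38
83 = 2*38 + 7
38 = 5*7 + 3
7 = 2*3 + 1
3 = 3*1 + 0  (stop)
So 771/325 = [2; 2, 1, 2, 5, 2, 3].

[2; 2, 1, 2, 5, 2, 3]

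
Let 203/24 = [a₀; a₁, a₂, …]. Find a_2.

5

203 = 8·24 + 11   →  a_0 = 8
24 = 2·11 + 2   →  a_1 = 2
11 = 5·2 + 1   →  a_2 = 5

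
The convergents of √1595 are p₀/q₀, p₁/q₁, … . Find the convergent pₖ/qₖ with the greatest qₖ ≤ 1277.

50441/1263

√1595 = [39; 1, 14, 1, 78, …] (period length 4).
Convergents:
  p_0/q_0 = 39/1
  p_1/q_1 = 40/1
  p_2/q_2 = 599/15
  p_3/q_3 = 639/16
  p_4/q_4 = 50441/1263
  p_5/q_5 = 51080/1279
q_4 = 1263 ≤ 1277 < 1279 = q_5, so the answer is 50441/1263.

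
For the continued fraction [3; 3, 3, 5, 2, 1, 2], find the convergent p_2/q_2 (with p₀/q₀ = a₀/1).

Using pₖ = aₖpₖ₋₁ + pₖ₋₂, qₖ = aₖqₖ₋₁ + qₖ₋₂ (with p₋₁=1, p₋₂=0, q₋₁=0, q₋₂=1):
  k=0: a=3, p=3, q=1
  k=1: a=3, p=10, q=3
  k=2: a=3, p=33, q=10

33/10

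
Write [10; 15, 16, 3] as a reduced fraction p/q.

7429/738

Using pₖ = aₖpₖ₋₁ + pₖ₋₂ and qₖ = aₖqₖ₋₁ + qₖ₋₂:
  k=0: a=10, p=10, q=1
  k=1: a=15, p=151, q=15
  k=2: a=16, p=2426, q=241
  k=3: a=3, p=7429, q=738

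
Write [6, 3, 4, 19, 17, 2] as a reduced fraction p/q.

Using pₖ = aₖpₖ₋₁ + pₖ₋₂ and qₖ = aₖqₖ₋₁ + qₖ₋₂:
  k=0: a=6, p=6, q=1
  k=1: a=3, p=19, q=3
  k=2: a=4, p=82, q=13
  k=3: a=19, p=1577, q=250
  k=4: a=17, p=26891, q=4263
  k=5: a=2, p=55359, q=8776

55359/8776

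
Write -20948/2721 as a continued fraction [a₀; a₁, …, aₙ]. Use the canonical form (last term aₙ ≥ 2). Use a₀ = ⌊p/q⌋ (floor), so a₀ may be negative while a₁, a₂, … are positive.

[-8; 3, 3, 7, 18, 2]

-20948 = -8×2721 + 820
2721 = 3×820 + 261
820 = 3×261 + 37
261 = 7×37 + 2
37 = 18×2 + 1
2 = 2×1 + 0  (stop)
So -20948/2721 = [-8; 3, 3, 7, 18, 2].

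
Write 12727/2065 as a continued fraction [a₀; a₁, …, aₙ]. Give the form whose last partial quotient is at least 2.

[6; 6, 7, 1, 5, 7]

12727 = 6·2065 + 337
2065 = 6·337 + 43
337 = 7·43 + 36
43 = 1·36 + 7
36 = 5·7 + 1
7 = 7·1 + 0  (stop)
So 12727/2065 = [6; 6, 7, 1, 5, 7].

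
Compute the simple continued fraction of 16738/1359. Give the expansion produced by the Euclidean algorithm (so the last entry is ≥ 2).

[12; 3, 6, 4, 3, 5]

16738 = 12*1359 + 430
1359 = 3*430 + 69
430 = 6*69 + 16
69 = 4*16 + 5
16 = 3*5 + 1
5 = 5*1 + 0  (stop)
So 16738/1359 = [12; 3, 6, 4, 3, 5].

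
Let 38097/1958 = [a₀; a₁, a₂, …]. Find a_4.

18

38097 = 19·1958 + 895   →  a_0 = 19
1958 = 2·895 + 168   →  a_1 = 2
895 = 5·168 + 55   →  a_2 = 5
168 = 3·55 + 3   →  a_3 = 3
55 = 18·3 + 1   →  a_4 = 18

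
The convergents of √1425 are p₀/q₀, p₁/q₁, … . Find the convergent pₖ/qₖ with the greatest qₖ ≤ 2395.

45601/1208

√1425 = [37; 1, 2, 1, 74, …] (period length 4).
Convergents:
  p_0/q_0 = 37/1
  p_1/q_1 = 38/1
  p_2/q_2 = 113/3
  p_3/q_3 = 151/4
  p_4/q_4 = 11287/299
  p_5/q_5 = 11438/303
  p_6/q_6 = 34163/905
  p_7/q_7 = 45601/1208
  p_8/q_8 = 3408637/90297
q_7 = 1208 ≤ 2395 < 90297 = q_8, so the answer is 45601/1208.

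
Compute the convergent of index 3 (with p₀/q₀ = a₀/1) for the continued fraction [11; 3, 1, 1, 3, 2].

Using pₖ = aₖpₖ₋₁ + pₖ₋₂, qₖ = aₖqₖ₋₁ + qₖ₋₂ (with p₋₁=1, p₋₂=0, q₋₁=0, q₋₂=1):
  k=0: a=11, p=11, q=1
  k=1: a=3, p=34, q=3
  k=2: a=1, p=45, q=4
  k=3: a=1, p=79, q=7

79/7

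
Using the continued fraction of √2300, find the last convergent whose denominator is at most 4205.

110448/2303

√2300 = [47; 1, 22, 1, 94, …] (period length 4).
Convergents:
  p_0/q_0 = 47/1
  p_1/q_1 = 48/1
  p_2/q_2 = 1103/23
  p_3/q_3 = 1151/24
  p_4/q_4 = 109297/2279
  p_5/q_5 = 110448/2303
  p_6/q_6 = 2539153/52945
q_5 = 2303 ≤ 4205 < 52945 = q_6, so the answer is 110448/2303.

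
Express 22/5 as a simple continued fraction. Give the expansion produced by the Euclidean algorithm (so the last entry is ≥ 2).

22 = 4*5 + 2
5 = 2*2 + 1
2 = 2*1 + 0  (stop)
So 22/5 = [4; 2, 2].

[4; 2, 2]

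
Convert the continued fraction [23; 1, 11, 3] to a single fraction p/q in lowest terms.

Using pₖ = aₖpₖ₋₁ + pₖ₋₂ and qₖ = aₖqₖ₋₁ + qₖ₋₂:
  k=0: a=23, p=23, q=1
  k=1: a=1, p=24, q=1
  k=2: a=11, p=287, q=12
  k=3: a=3, p=885, q=37

885/37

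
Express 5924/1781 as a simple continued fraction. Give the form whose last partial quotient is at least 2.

[3; 3, 15, 3, 2, 5]

5924 = 3·1781 + 581
1781 = 3·581 + 38
581 = 15·38 + 11
38 = 3·11 + 5
11 = 2·5 + 1
5 = 5·1 + 0  (stop)
So 5924/1781 = [3; 3, 15, 3, 2, 5].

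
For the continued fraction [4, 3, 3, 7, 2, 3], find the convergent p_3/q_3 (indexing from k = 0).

Using pₖ = aₖpₖ₋₁ + pₖ₋₂, qₖ = aₖqₖ₋₁ + qₖ₋₂ (with p₋₁=1, p₋₂=0, q₋₁=0, q₋₂=1):
  k=0: a=4, p=4, q=1
  k=1: a=3, p=13, q=3
  k=2: a=3, p=43, q=10
  k=3: a=7, p=314, q=73

314/73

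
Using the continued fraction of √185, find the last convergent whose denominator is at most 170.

1877/138

√185 = [13; 1, 1, 1, 1, 26, …] (period length 5).
Convergents:
  p_0/q_0 = 13/1
  p_1/q_1 = 14/1
  p_2/q_2 = 27/2
  p_3/q_3 = 41/3
  p_4/q_4 = 68/5
  p_5/q_5 = 1809/133
  p_6/q_6 = 1877/138
  p_7/q_7 = 3686/271
q_6 = 138 ≤ 170 < 271 = q_7, so the answer is 1877/138.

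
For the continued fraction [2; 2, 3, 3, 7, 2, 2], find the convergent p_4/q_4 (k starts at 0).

Using pₖ = aₖpₖ₋₁ + pₖ₋₂, qₖ = aₖqₖ₋₁ + qₖ₋₂ (with p₋₁=1, p₋₂=0, q₋₁=0, q₋₂=1):
  k=0: a=2, p=2, q=1
  k=1: a=2, p=5, q=2
  k=2: a=3, p=17, q=7
  k=3: a=3, p=56, q=23
  k=4: a=7, p=409, q=168

409/168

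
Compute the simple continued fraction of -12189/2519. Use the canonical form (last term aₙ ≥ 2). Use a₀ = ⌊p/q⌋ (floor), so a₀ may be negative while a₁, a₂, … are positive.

-12189 = -5×2519 + 406
2519 = 6×406 + 83
406 = 4×83 + 74
83 = 1×74 + 9
74 = 8×9 + 2
9 = 4×2 + 1
2 = 2×1 + 0  (stop)
So -12189/2519 = [-5; 6, 4, 1, 8, 4, 2].

[-5; 6, 4, 1, 8, 4, 2]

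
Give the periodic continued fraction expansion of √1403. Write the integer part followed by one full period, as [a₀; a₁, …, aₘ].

[37; 2, 5, 3, 1, 3, 5, 2, 74]

a₀ = ⌊√1403⌋ = 37.
With m₀=0, d₀=1 and mₖ₊₁ = dₖaₖ − mₖ, dₖ₊₁ = (n − mₖ₊₁²)/dₖ, aₖ₊₁ = ⌊(a₀+mₖ₊₁)/dₖ₊₁⌋:
  k=1: m=37, d=34, a=2
  k=2: m=31, d=13, a=5
  k=3: m=34, d=19, a=3
  k=4: m=23, d=46, a=1
  k=5: m=23, d=19, a=3
  k=6: m=34, d=13, a=5
  k=7: m=31, d=34, a=2
  k=8: m=37, d=1, a=74
d=1 and a=2a₀=74 at k=8, so the next step gives (m, d) = (37, 34) again — its k=1 value — and the period has length 8.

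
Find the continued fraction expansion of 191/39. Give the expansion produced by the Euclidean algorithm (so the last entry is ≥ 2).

[4; 1, 8, 1, 3]

191 = 4·39 + 35
39 = 1·35 + 4
35 = 8·4 + 3
4 = 1·3 + 1
3 = 3·1 + 0  (stop)
So 191/39 = [4; 1, 8, 1, 3].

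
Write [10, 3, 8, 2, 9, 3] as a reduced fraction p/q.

Fold from the inside: start with 3/1.
  9 + 1/3 = 28/3
  2 + 3/28 = 59/28
  8 + 28/59 = 500/59
  3 + 59/500 = 1559/500
  10 + 500/1559 = 16090/1559

16090/1559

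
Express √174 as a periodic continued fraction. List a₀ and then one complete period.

a₀ = ⌊√174⌋ = 13.
With m₀=0, d₀=1 and mₖ₊₁ = dₖaₖ − mₖ, dₖ₊₁ = (n − mₖ₊₁²)/dₖ, aₖ₊₁ = ⌊(a₀+mₖ₊₁)/dₖ₊₁⌋:
  k=1: m=13, d=5, a=5
  k=2: m=12, d=6, a=4
  k=3: m=12, d=5, a=5
  k=4: m=13, d=1, a=26
d=1 and a=2a₀=26 at k=4, so the next step gives (m, d) = (13, 5) again — its k=1 value — and the period has length 4.

[13; 5, 4, 5, 26]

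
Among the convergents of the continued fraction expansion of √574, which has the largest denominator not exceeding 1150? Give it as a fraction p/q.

27001/1127

√574 = [23; 1, 22, 1, 46, …] (period length 4).
Convergents:
  p_0/q_0 = 23/1
  p_1/q_1 = 24/1
  p_2/q_2 = 551/23
  p_3/q_3 = 575/24
  p_4/q_4 = 27001/1127
  p_5/q_5 = 27576/1151
q_4 = 1127 ≤ 1150 < 1151 = q_5, so the answer is 27001/1127.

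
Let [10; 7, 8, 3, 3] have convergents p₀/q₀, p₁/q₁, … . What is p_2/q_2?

Using pₖ = aₖpₖ₋₁ + pₖ₋₂, qₖ = aₖqₖ₋₁ + qₖ₋₂ (with p₋₁=1, p₋₂=0, q₋₁=0, q₋₂=1):
  k=0: a=10, p=10, q=1
  k=1: a=7, p=71, q=7
  k=2: a=8, p=578, q=57

578/57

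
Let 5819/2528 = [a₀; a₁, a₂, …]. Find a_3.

5819 = 2·2528 + 763   →  a_0 = 2
2528 = 3·763 + 239   →  a_1 = 3
763 = 3·239 + 46   →  a_2 = 3
239 = 5·46 + 9   →  a_3 = 5

5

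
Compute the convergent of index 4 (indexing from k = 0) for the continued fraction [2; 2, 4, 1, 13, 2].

373/152

Using pₖ = aₖpₖ₋₁ + pₖ₋₂, qₖ = aₖqₖ₋₁ + qₖ₋₂ (with p₋₁=1, p₋₂=0, q₋₁=0, q₋₂=1):
  k=0: a=2, p=2, q=1
  k=1: a=2, p=5, q=2
  k=2: a=4, p=22, q=9
  k=3: a=1, p=27, q=11
  k=4: a=13, p=373, q=152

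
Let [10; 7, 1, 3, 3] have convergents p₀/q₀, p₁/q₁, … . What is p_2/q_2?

81/8

Using pₖ = aₖpₖ₋₁ + pₖ₋₂, qₖ = aₖqₖ₋₁ + qₖ₋₂ (with p₋₁=1, p₋₂=0, q₋₁=0, q₋₂=1):
  k=0: a=10, p=10, q=1
  k=1: a=7, p=71, q=7
  k=2: a=1, p=81, q=8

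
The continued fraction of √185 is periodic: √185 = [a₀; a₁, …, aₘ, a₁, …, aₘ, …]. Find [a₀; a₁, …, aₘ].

[13; 1, 1, 1, 1, 26]

a₀ = ⌊√185⌋ = 13.
With m₀=0, d₀=1 and mₖ₊₁ = dₖaₖ − mₖ, dₖ₊₁ = (n − mₖ₊₁²)/dₖ, aₖ₊₁ = ⌊(a₀+mₖ₊₁)/dₖ₊₁⌋:
  k=1: m=13, d=16, a=1
  k=2: m=3, d=11, a=1
  k=3: m=8, d=11, a=1
  k=4: m=3, d=16, a=1
  k=5: m=13, d=1, a=26
d=1 and a=2a₀=26 at k=5, so the next step gives (m, d) = (13, 16) again — its k=1 value — and the period has length 5.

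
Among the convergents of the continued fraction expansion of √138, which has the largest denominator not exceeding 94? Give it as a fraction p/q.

√138 = [11; 1, 2, 1, 22, …] (period length 4).
Convergents:
  p_0/q_0 = 11/1
  p_1/q_1 = 12/1
  p_2/q_2 = 35/3
  p_3/q_3 = 47/4
  p_4/q_4 = 1069/91
  p_5/q_5 = 1116/95
q_4 = 91 ≤ 94 < 95 = q_5, so the answer is 1069/91.

1069/91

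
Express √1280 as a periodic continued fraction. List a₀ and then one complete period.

[35; 1, 3, 2, 17, 2, 3, 1, 70]

a₀ = ⌊√1280⌋ = 35.
With m₀=0, d₀=1 and mₖ₊₁ = dₖaₖ − mₖ, dₖ₊₁ = (n − mₖ₊₁²)/dₖ, aₖ₊₁ = ⌊(a₀+mₖ₊₁)/dₖ₊₁⌋:
  k=1: m=35, d=55, a=1
  k=2: m=20, d=16, a=3
  k=3: m=28, d=31, a=2
  k=4: m=34, d=4, a=17
  k=5: m=34, d=31, a=2
  k=6: m=28, d=16, a=3
  k=7: m=20, d=55, a=1
  k=8: m=35, d=1, a=70
d=1 and a=2a₀=70 at k=8, so the next step gives (m, d) = (35, 55) again — its k=1 value — and the period has length 8.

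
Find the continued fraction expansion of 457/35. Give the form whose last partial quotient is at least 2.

457 = 13*35 + 2
35 = 17*2 + 1
2 = 2*1 + 0  (stop)
So 457/35 = [13; 17, 2].

[13; 17, 2]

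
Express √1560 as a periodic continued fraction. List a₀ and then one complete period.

[39; 2, 78]

a₀ = ⌊√1560⌋ = 39.
With m₀=0, d₀=1 and mₖ₊₁ = dₖaₖ − mₖ, dₖ₊₁ = (n − mₖ₊₁²)/dₖ, aₖ₊₁ = ⌊(a₀+mₖ₊₁)/dₖ₊₁⌋:
  k=1: m=39, d=39, a=2
  k=2: m=39, d=1, a=78
d=1 and a=2a₀=78 at k=2, so the next step gives (m, d) = (39, 39) again — its k=1 value — and the period has length 2.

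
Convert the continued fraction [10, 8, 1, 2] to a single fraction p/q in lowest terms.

Using pₖ = aₖpₖ₋₁ + pₖ₋₂ and qₖ = aₖqₖ₋₁ + qₖ₋₂:
  k=0: a=10, p=10, q=1
  k=1: a=8, p=81, q=8
  k=2: a=1, p=91, q=9
  k=3: a=2, p=263, q=26

263/26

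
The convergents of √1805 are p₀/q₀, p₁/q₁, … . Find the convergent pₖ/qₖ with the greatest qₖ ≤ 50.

1402/33

√1805 = [42; 2, 16, 2, 84, …] (period length 4).
Convergents:
  p_0/q_0 = 42/1
  p_1/q_1 = 85/2
  p_2/q_2 = 1402/33
  p_3/q_3 = 2889/68
q_2 = 33 ≤ 50 < 68 = q_3, so the answer is 1402/33.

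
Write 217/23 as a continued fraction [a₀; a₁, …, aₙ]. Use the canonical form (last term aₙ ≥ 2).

217 = 9*23 + 10
23 = 2*10 + 3
10 = 3*3 + 1
3 = 3*1 + 0  (stop)
So 217/23 = [9; 2, 3, 3].

[9; 2, 3, 3]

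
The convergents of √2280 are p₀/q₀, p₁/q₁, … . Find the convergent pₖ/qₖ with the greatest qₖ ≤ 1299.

√2280 = [47; 1, 2, 1, 94, …] (period length 4).
Convergents:
  p_0/q_0 = 47/1
  p_1/q_1 = 48/1
  p_2/q_2 = 143/3
  p_3/q_3 = 191/4
  p_4/q_4 = 18097/379
  p_5/q_5 = 18288/383
  p_6/q_6 = 54673/1145
  p_7/q_7 = 72961/1528
q_6 = 1145 ≤ 1299 < 1528 = q_7, so the answer is 54673/1145.

54673/1145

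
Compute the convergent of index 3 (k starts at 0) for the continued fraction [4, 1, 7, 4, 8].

Using pₖ = aₖpₖ₋₁ + pₖ₋₂, qₖ = aₖqₖ₋₁ + qₖ₋₂ (with p₋₁=1, p₋₂=0, q₋₁=0, q₋₂=1):
  k=0: a=4, p=4, q=1
  k=1: a=1, p=5, q=1
  k=2: a=7, p=39, q=8
  k=3: a=4, p=161, q=33

161/33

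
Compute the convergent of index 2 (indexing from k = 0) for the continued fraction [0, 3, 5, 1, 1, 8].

5/16

Using pₖ = aₖpₖ₋₁ + pₖ₋₂, qₖ = aₖqₖ₋₁ + qₖ₋₂ (with p₋₁=1, p₋₂=0, q₋₁=0, q₋₂=1):
  k=0: a=0, p=0, q=1
  k=1: a=3, p=1, q=3
  k=2: a=5, p=5, q=16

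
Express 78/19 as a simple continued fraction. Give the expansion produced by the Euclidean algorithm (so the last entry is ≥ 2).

[4; 9, 2]

78 = 4·19 + 2
19 = 9·2 + 1
2 = 2·1 + 0  (stop)
So 78/19 = [4; 9, 2].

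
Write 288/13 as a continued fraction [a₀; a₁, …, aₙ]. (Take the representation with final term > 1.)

[22; 6, 2]

288 = 22×13 + 2
13 = 6×2 + 1
2 = 2×1 + 0  (stop)
So 288/13 = [22; 6, 2].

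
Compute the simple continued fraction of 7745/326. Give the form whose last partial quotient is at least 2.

[23; 1, 3, 7, 1, 9]

7745 = 23*326 + 247
326 = 1*247 + 79
247 = 3*79 + 10
79 = 7*10 + 9
10 = 1*9 + 1
9 = 9*1 + 0  (stop)
So 7745/326 = [23; 1, 3, 7, 1, 9].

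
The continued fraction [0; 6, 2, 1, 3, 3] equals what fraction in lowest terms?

36/229

Using pₖ = aₖpₖ₋₁ + pₖ₋₂ and qₖ = aₖqₖ₋₁ + qₖ₋₂:
  k=0: a=0, p=0, q=1
  k=1: a=6, p=1, q=6
  k=2: a=2, p=2, q=13
  k=3: a=1, p=3, q=19
  k=4: a=3, p=11, q=70
  k=5: a=3, p=36, q=229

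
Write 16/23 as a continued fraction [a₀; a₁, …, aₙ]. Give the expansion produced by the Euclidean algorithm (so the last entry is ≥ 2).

[0; 1, 2, 3, 2]

16 = 0×23 + 16
23 = 1×16 + 7
16 = 2×7 + 2
7 = 3×2 + 1
2 = 2×1 + 0  (stop)
So 16/23 = [0; 1, 2, 3, 2].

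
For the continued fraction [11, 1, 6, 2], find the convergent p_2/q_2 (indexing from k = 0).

Using pₖ = aₖpₖ₋₁ + pₖ₋₂, qₖ = aₖqₖ₋₁ + qₖ₋₂ (with p₋₁=1, p₋₂=0, q₋₁=0, q₋₂=1):
  k=0: a=11, p=11, q=1
  k=1: a=1, p=12, q=1
  k=2: a=6, p=83, q=7

83/7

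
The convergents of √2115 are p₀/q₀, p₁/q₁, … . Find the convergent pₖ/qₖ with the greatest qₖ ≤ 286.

√2115 = [45; 1, 90, …] (period length 2).
Convergents:
  p_0/q_0 = 45/1
  p_1/q_1 = 46/1
  p_2/q_2 = 4185/91
  p_3/q_3 = 4231/92
  p_4/q_4 = 384975/8371
q_3 = 92 ≤ 286 < 8371 = q_4, so the answer is 4231/92.

4231/92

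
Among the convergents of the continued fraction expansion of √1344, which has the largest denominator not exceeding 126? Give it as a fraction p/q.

3996/109

√1344 = [36; 1, 1, 1, 17, 1, 1, 1, 72, …] (period length 8).
Convergents:
  p_0/q_0 = 36/1
  p_1/q_1 = 37/1
  p_2/q_2 = 73/2
  p_3/q_3 = 110/3
  p_4/q_4 = 1943/53
  p_5/q_5 = 2053/56
  p_6/q_6 = 3996/109
  p_7/q_7 = 6049/165
q_6 = 109 ≤ 126 < 165 = q_7, so the answer is 3996/109.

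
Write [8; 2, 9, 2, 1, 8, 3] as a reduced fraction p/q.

Using pₖ = aₖpₖ₋₁ + pₖ₋₂ and qₖ = aₖqₖ₋₁ + qₖ₋₂:
  k=0: a=8, p=8, q=1
  k=1: a=2, p=17, q=2
  k=2: a=9, p=161, q=19
  k=3: a=2, p=339, q=40
  k=4: a=1, p=500, q=59
  k=5: a=8, p=4339, q=512
  k=6: a=3, p=13517, q=1595

13517/1595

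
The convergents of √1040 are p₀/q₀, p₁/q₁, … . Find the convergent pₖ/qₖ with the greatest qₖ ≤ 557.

8288/257

√1040 = [32; 4, 64, …] (period length 2).
Convergents:
  p_0/q_0 = 32/1
  p_1/q_1 = 129/4
  p_2/q_2 = 8288/257
  p_3/q_3 = 33281/1032
q_2 = 257 ≤ 557 < 1032 = q_3, so the answer is 8288/257.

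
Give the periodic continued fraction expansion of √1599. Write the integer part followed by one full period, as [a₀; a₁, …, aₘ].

[39; 1, 78]

a₀ = ⌊√1599⌋ = 39.
With m₀=0, d₀=1 and mₖ₊₁ = dₖaₖ − mₖ, dₖ₊₁ = (n − mₖ₊₁²)/dₖ, aₖ₊₁ = ⌊(a₀+mₖ₊₁)/dₖ₊₁⌋:
  k=1: m=39, d=78, a=1
  k=2: m=39, d=1, a=78
d=1 and a=2a₀=78 at k=2, so the next step gives (m, d) = (39, 78) again — its k=1 value — and the period has length 2.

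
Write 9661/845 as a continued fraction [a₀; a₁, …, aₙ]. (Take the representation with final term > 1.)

[11; 2, 3, 4, 5, 2, 2]

9661 = 11×845 + 366
845 = 2×366 + 113
366 = 3×113 + 27
113 = 4×27 + 5
27 = 5×5 + 2
5 = 2×2 + 1
2 = 2×1 + 0  (stop)
So 9661/845 = [11; 2, 3, 4, 5, 2, 2].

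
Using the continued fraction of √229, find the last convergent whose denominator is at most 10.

121/8

√229 = [15; 7, 1, 1, 7, 30, …] (period length 5).
Convergents:
  p_0/q_0 = 15/1
  p_1/q_1 = 106/7
  p_2/q_2 = 121/8
  p_3/q_3 = 227/15
q_2 = 8 ≤ 10 < 15 = q_3, so the answer is 121/8.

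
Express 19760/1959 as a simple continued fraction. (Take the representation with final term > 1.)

[10; 11, 1, 1, 10, 8]

19760 = 10·1959 + 170
1959 = 11·170 + 89
170 = 1·89 + 81
89 = 1·81 + 8
81 = 10·8 + 1
8 = 8·1 + 0  (stop)
So 19760/1959 = [10; 11, 1, 1, 10, 8].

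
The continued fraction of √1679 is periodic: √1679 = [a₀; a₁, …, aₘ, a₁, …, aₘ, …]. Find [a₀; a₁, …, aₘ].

a₀ = ⌊√1679⌋ = 40.

[40; 1, 39, 1, 80]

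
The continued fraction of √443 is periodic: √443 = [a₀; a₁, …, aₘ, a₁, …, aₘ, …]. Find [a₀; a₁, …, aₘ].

[21; 21, 42]

a₀ = ⌊√443⌋ = 21.
With m₀=0, d₀=1 and mₖ₊₁ = dₖaₖ − mₖ, dₖ₊₁ = (n − mₖ₊₁²)/dₖ, aₖ₊₁ = ⌊(a₀+mₖ₊₁)/dₖ₊₁⌋:
  k=1: m=21, d=2, a=21
  k=2: m=21, d=1, a=42
d=1 and a=2a₀=42 at k=2, so the next step gives (m, d) = (21, 2) again — its k=1 value — and the period has length 2.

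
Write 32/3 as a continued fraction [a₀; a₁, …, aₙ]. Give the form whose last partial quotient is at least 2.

32 = 10·3 + 2
3 = 1·2 + 1
2 = 2·1 + 0  (stop)
So 32/3 = [10; 1, 2].

[10; 1, 2]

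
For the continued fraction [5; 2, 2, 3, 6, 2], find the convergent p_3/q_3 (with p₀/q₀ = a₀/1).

92/17

Using pₖ = aₖpₖ₋₁ + pₖ₋₂, qₖ = aₖqₖ₋₁ + qₖ₋₂ (with p₋₁=1, p₋₂=0, q₋₁=0, q₋₂=1):
  k=0: a=5, p=5, q=1
  k=1: a=2, p=11, q=2
  k=2: a=2, p=27, q=5
  k=3: a=3, p=92, q=17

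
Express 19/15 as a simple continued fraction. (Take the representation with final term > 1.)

[1; 3, 1, 3]

19 = 1·15 + 4
15 = 3·4 + 3
4 = 1·3 + 1
3 = 3·1 + 0  (stop)
So 19/15 = [1; 3, 1, 3].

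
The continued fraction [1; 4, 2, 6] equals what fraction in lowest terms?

71/58

Using pₖ = aₖpₖ₋₁ + pₖ₋₂ and qₖ = aₖqₖ₋₁ + qₖ₋₂:
  k=0: a=1, p=1, q=1
  k=1: a=4, p=5, q=4
  k=2: a=2, p=11, q=9
  k=3: a=6, p=71, q=58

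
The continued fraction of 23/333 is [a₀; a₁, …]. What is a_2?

2

23 = 0·333 + 23   →  a_0 = 0
333 = 14·23 + 11   →  a_1 = 14
23 = 2·11 + 1   →  a_2 = 2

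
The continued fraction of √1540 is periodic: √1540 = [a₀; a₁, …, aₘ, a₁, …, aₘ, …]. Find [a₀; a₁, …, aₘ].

a₀ = ⌊√1540⌋ = 39.

[39; 4, 8, 2, 8, 4, 78]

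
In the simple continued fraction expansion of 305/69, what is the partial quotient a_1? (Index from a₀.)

2

305 = 4·69 + 29   →  a_0 = 4
69 = 2·29 + 11   →  a_1 = 2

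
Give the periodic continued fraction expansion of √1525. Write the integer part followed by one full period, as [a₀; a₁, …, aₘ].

a₀ = ⌊√1525⌋ = 39.
With m₀=0, d₀=1 and mₖ₊₁ = dₖaₖ − mₖ, dₖ₊₁ = (n − mₖ₊₁²)/dₖ, aₖ₊₁ = ⌊(a₀+mₖ₊₁)/dₖ₊₁⌋:
  k=1: m=39, d=4, a=19
  k=2: m=37, d=39, a=1
  k=3: m=2, d=39, a=1
  k=4: m=37, d=4, a=19
  k=5: m=39, d=1, a=78
d=1 and a=2a₀=78 at k=5, so the next step gives (m, d) = (39, 4) again — its k=1 value — and the period has length 5.

[39; 19, 1, 1, 19, 78]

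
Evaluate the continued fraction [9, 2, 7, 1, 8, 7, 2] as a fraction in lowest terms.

21772/2299

Using pₖ = aₖpₖ₋₁ + pₖ₋₂ and qₖ = aₖqₖ₋₁ + qₖ₋₂:
  k=0: a=9, p=9, q=1
  k=1: a=2, p=19, q=2
  k=2: a=7, p=142, q=15
  k=3: a=1, p=161, q=17
  k=4: a=8, p=1430, q=151
  k=5: a=7, p=10171, q=1074
  k=6: a=2, p=21772, q=2299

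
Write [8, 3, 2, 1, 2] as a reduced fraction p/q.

224/27

Fold from the inside: start with 2/1.
  1 + 1/2 = 3/2
  2 + 2/3 = 8/3
  3 + 3/8 = 27/8
  8 + 8/27 = 224/27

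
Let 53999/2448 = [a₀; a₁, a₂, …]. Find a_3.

53999 = 22·2448 + 143   →  a_0 = 22
2448 = 17·143 + 17   →  a_1 = 17
143 = 8·17 + 7   →  a_2 = 8
17 = 2·7 + 3   →  a_3 = 2

2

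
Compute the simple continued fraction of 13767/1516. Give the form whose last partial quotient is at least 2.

13767 = 9·1516 + 123
1516 = 12·123 + 40
123 = 3·40 + 3
40 = 13·3 + 1
3 = 3·1 + 0  (stop)
So 13767/1516 = [9; 12, 3, 13, 3].

[9; 12, 3, 13, 3]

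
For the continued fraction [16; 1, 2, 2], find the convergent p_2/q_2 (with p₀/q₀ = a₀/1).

50/3

Using pₖ = aₖpₖ₋₁ + pₖ₋₂, qₖ = aₖqₖ₋₁ + qₖ₋₂ (with p₋₁=1, p₋₂=0, q₋₁=0, q₋₂=1):
  k=0: a=16, p=16, q=1
  k=1: a=1, p=17, q=1
  k=2: a=2, p=50, q=3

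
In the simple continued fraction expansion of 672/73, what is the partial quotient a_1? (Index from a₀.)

672 = 9·73 + 15   →  a_0 = 9
73 = 4·15 + 13   →  a_1 = 4

4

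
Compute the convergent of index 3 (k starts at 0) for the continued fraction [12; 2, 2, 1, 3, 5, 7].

Using pₖ = aₖpₖ₋₁ + pₖ₋₂, qₖ = aₖqₖ₋₁ + qₖ₋₂ (with p₋₁=1, p₋₂=0, q₋₁=0, q₋₂=1):
  k=0: a=12, p=12, q=1
  k=1: a=2, p=25, q=2
  k=2: a=2, p=62, q=5
  k=3: a=1, p=87, q=7

87/7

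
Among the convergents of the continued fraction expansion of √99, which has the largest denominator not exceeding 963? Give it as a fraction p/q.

3970/399

√99 = [9; 1, 18, …] (period length 2).
Convergents:
  p_0/q_0 = 9/1
  p_1/q_1 = 10/1
  p_2/q_2 = 189/19
  p_3/q_3 = 199/20
  p_4/q_4 = 3771/379
  p_5/q_5 = 3970/399
  p_6/q_6 = 75231/7561
q_5 = 399 ≤ 963 < 7561 = q_6, so the answer is 3970/399.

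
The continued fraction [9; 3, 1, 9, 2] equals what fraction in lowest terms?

Using pₖ = aₖpₖ₋₁ + pₖ₋₂ and qₖ = aₖqₖ₋₁ + qₖ₋₂:
  k=0: a=9, p=9, q=1
  k=1: a=3, p=28, q=3
  k=2: a=1, p=37, q=4
  k=3: a=9, p=361, q=39
  k=4: a=2, p=759, q=82

759/82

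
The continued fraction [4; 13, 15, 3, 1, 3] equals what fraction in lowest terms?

12197/2992

Using pₖ = aₖpₖ₋₁ + pₖ₋₂ and qₖ = aₖqₖ₋₁ + qₖ₋₂:
  k=0: a=4, p=4, q=1
  k=1: a=13, p=53, q=13
  k=2: a=15, p=799, q=196
  k=3: a=3, p=2450, q=601
  k=4: a=1, p=3249, q=797
  k=5: a=3, p=12197, q=2992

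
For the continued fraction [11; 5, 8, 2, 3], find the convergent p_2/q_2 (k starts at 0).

459/41

Using pₖ = aₖpₖ₋₁ + pₖ₋₂, qₖ = aₖqₖ₋₁ + qₖ₋₂ (with p₋₁=1, p₋₂=0, q₋₁=0, q₋₂=1):
  k=0: a=11, p=11, q=1
  k=1: a=5, p=56, q=5
  k=2: a=8, p=459, q=41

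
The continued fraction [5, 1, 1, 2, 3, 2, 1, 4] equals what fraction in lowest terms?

Fold from the inside: start with 4/1.
  1 + 1/4 = 5/4
  2 + 4/5 = 14/5
  3 + 5/14 = 47/14
  2 + 14/47 = 108/47
  1 + 47/108 = 155/108
  1 + 108/155 = 263/155
  5 + 155/263 = 1470/263

1470/263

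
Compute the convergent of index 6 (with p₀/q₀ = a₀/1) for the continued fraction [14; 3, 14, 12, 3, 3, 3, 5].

251515/17557

Using pₖ = aₖpₖ₋₁ + pₖ₋₂, qₖ = aₖqₖ₋₁ + qₖ₋₂ (with p₋₁=1, p₋₂=0, q₋₁=0, q₋₂=1):
  k=0: a=14, p=14, q=1
  k=1: a=3, p=43, q=3
  k=2: a=14, p=616, q=43
  k=3: a=12, p=7435, q=519
  k=4: a=3, p=22921, q=1600
  k=5: a=3, p=76198, q=5319
  k=6: a=3, p=251515, q=17557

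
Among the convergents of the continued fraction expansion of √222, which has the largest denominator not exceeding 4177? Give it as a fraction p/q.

√222 = [14; 1, 8, 1, 28, …] (period length 4).
Convergents:
  p_0/q_0 = 14/1
  p_1/q_1 = 15/1
  p_2/q_2 = 134/9
  p_3/q_3 = 149/10
  p_4/q_4 = 4306/289
  p_5/q_5 = 4455/299
  p_6/q_6 = 39946/2681
  p_7/q_7 = 44401/2980
  p_8/q_8 = 1283174/86121
q_7 = 2980 ≤ 4177 < 86121 = q_8, so the answer is 44401/2980.

44401/2980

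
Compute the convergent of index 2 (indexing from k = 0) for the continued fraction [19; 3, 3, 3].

193/10

Using pₖ = aₖpₖ₋₁ + pₖ₋₂, qₖ = aₖqₖ₋₁ + qₖ₋₂ (with p₋₁=1, p₋₂=0, q₋₁=0, q₋₂=1):
  k=0: a=19, p=19, q=1
  k=1: a=3, p=58, q=3
  k=2: a=3, p=193, q=10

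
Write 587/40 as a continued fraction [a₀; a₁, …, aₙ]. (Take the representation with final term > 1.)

[14; 1, 2, 13]

587 = 14·40 + 27
40 = 1·27 + 13
27 = 2·13 + 1
13 = 13·1 + 0  (stop)
So 587/40 = [14; 1, 2, 13].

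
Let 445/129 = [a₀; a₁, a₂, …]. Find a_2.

4

445 = 3·129 + 58   →  a_0 = 3
129 = 2·58 + 13   →  a_1 = 2
58 = 4·13 + 6   →  a_2 = 4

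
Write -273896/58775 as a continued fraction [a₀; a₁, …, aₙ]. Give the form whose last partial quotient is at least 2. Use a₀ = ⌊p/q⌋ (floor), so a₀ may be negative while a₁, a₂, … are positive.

[-5; 2, 1, 16, 5, 6, 12, 3]

-273896 = -5×58775 + 19979
58775 = 2×19979 + 18817
19979 = 1×18817 + 1162
18817 = 16×1162 + 225
1162 = 5×225 + 37
225 = 6×37 + 3
37 = 12×3 + 1
3 = 3×1 + 0  (stop)
So -273896/58775 = [-5; 2, 1, 16, 5, 6, 12, 3].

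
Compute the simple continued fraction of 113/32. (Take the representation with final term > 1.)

113 = 3*32 + 17
32 = 1*17 + 15
17 = 1*15 + 2
15 = 7*2 + 1
2 = 2*1 + 0  (stop)
So 113/32 = [3; 1, 1, 7, 2].

[3; 1, 1, 7, 2]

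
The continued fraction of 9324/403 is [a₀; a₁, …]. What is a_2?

9324 = 23·403 + 55   →  a_0 = 23
403 = 7·55 + 18   →  a_1 = 7
55 = 3·18 + 1   →  a_2 = 3

3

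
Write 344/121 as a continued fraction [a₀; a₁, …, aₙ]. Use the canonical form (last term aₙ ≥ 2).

[2; 1, 5, 2, 1, 2, 2]

344 = 2×121 + 102
121 = 1×102 + 19
102 = 5×19 + 7
19 = 2×7 + 5
7 = 1×5 + 2
5 = 2×2 + 1
2 = 2×1 + 0  (stop)
So 344/121 = [2; 1, 5, 2, 1, 2, 2].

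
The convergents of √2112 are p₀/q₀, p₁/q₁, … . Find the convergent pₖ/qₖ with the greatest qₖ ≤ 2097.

96141/2092

√2112 = [45; 1, 21, 1, 90, …] (period length 4).
Convergents:
  p_0/q_0 = 45/1
  p_1/q_1 = 46/1
  p_2/q_2 = 1011/22
  p_3/q_3 = 1057/23
  p_4/q_4 = 96141/2092
  p_5/q_5 = 97198/2115
q_4 = 2092 ≤ 2097 < 2115 = q_5, so the answer is 96141/2092.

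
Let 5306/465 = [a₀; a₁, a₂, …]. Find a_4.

5306 = 11·465 + 191   →  a_0 = 11
465 = 2·191 + 83   →  a_1 = 2
191 = 2·83 + 25   →  a_2 = 2
83 = 3·25 + 8   →  a_3 = 3
25 = 3·8 + 1   →  a_4 = 3

3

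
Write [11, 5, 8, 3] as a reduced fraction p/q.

1433/128

Fold from the inside: start with 3/1.
  8 + 1/3 = 25/3
  5 + 3/25 = 128/25
  11 + 25/128 = 1433/128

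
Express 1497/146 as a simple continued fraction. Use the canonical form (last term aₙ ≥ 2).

[10; 3, 1, 17, 2]

1497 = 10×146 + 37
146 = 3×37 + 35
37 = 1×35 + 2
35 = 17×2 + 1
2 = 2×1 + 0  (stop)
So 1497/146 = [10; 3, 1, 17, 2].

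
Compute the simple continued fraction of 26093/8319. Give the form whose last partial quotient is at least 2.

[3; 7, 3, 10, 2, 17]

26093 = 3·8319 + 1136
8319 = 7·1136 + 367
1136 = 3·367 + 35
367 = 10·35 + 17
35 = 2·17 + 1
17 = 17·1 + 0  (stop)
So 26093/8319 = [3; 7, 3, 10, 2, 17].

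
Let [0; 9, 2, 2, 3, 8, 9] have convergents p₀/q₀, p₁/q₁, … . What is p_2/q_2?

2/19

Using pₖ = aₖpₖ₋₁ + pₖ₋₂, qₖ = aₖqₖ₋₁ + qₖ₋₂ (with p₋₁=1, p₋₂=0, q₋₁=0, q₋₂=1):
  k=0: a=0, p=0, q=1
  k=1: a=9, p=1, q=9
  k=2: a=2, p=2, q=19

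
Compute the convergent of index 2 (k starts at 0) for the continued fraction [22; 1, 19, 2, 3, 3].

459/20

Using pₖ = aₖpₖ₋₁ + pₖ₋₂, qₖ = aₖqₖ₋₁ + qₖ₋₂ (with p₋₁=1, p₋₂=0, q₋₁=0, q₋₂=1):
  k=0: a=22, p=22, q=1
  k=1: a=1, p=23, q=1
  k=2: a=19, p=459, q=20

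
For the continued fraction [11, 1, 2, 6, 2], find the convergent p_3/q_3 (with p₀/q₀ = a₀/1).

Using pₖ = aₖpₖ₋₁ + pₖ₋₂, qₖ = aₖqₖ₋₁ + qₖ₋₂ (with p₋₁=1, p₋₂=0, q₋₁=0, q₋₂=1):
  k=0: a=11, p=11, q=1
  k=1: a=1, p=12, q=1
  k=2: a=2, p=35, q=3
  k=3: a=6, p=222, q=19

222/19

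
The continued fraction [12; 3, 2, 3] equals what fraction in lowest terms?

Fold from the inside: start with 3/1.
  2 + 1/3 = 7/3
  3 + 3/7 = 24/7
  12 + 7/24 = 295/24

295/24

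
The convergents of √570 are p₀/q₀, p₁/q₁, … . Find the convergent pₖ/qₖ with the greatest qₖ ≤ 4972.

√570 = [23; 1, 6, 1, 46, …] (period length 4).
Convergents:
  p_0/q_0 = 23/1
  p_1/q_1 = 24/1
  p_2/q_2 = 167/7
  p_3/q_3 = 191/8
  p_4/q_4 = 8953/375
  p_5/q_5 = 9144/383
  p_6/q_6 = 63817/2673
  p_7/q_7 = 72961/3056
  p_8/q_8 = 3420023/143249
q_7 = 3056 ≤ 4972 < 143249 = q_8, so the answer is 72961/3056.

72961/3056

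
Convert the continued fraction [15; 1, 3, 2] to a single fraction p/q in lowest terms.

142/9

Fold from the inside: start with 2/1.
  3 + 1/2 = 7/2
  1 + 2/7 = 9/7
  15 + 7/9 = 142/9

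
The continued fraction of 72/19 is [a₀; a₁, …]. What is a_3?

72 = 3·19 + 15   →  a_0 = 3
19 = 1·15 + 4   →  a_1 = 1
15 = 3·4 + 3   →  a_2 = 3
4 = 1·3 + 1   →  a_3 = 1

1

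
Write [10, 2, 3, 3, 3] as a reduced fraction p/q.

793/76

Using pₖ = aₖpₖ₋₁ + pₖ₋₂ and qₖ = aₖqₖ₋₁ + qₖ₋₂:
  k=0: a=10, p=10, q=1
  k=1: a=2, p=21, q=2
  k=2: a=3, p=73, q=7
  k=3: a=3, p=240, q=23
  k=4: a=3, p=793, q=76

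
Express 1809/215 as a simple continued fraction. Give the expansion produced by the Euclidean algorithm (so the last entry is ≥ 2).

1809 = 8×215 + 89
215 = 2×89 + 37
89 = 2×37 + 15
37 = 2×15 + 7
15 = 2×7 + 1
7 = 7×1 + 0  (stop)
So 1809/215 = [8; 2, 2, 2, 2, 7].

[8; 2, 2, 2, 2, 7]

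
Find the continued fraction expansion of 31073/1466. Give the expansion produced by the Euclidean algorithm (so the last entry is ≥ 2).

31073 = 21×1466 + 287
1466 = 5×287 + 31
287 = 9×31 + 8
31 = 3×8 + 7
8 = 1×7 + 1
7 = 7×1 + 0  (stop)
So 31073/1466 = [21; 5, 9, 3, 1, 7].

[21; 5, 9, 3, 1, 7]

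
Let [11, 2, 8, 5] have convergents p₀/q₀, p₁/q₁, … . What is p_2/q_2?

195/17

Using pₖ = aₖpₖ₋₁ + pₖ₋₂, qₖ = aₖqₖ₋₁ + qₖ₋₂ (with p₋₁=1, p₋₂=0, q₋₁=0, q₋₂=1):
  k=0: a=11, p=11, q=1
  k=1: a=2, p=23, q=2
  k=2: a=8, p=195, q=17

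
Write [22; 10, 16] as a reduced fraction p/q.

Fold from the inside: start with 16/1.
  10 + 1/16 = 161/16
  22 + 16/161 = 3558/161

3558/161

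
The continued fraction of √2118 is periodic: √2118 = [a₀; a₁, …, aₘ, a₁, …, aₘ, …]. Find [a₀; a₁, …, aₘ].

[46; 46, 92]

a₀ = ⌊√2118⌋ = 46.
With m₀=0, d₀=1 and mₖ₊₁ = dₖaₖ − mₖ, dₖ₊₁ = (n − mₖ₊₁²)/dₖ, aₖ₊₁ = ⌊(a₀+mₖ₊₁)/dₖ₊₁⌋:
  k=1: m=46, d=2, a=46
  k=2: m=46, d=1, a=92
d=1 and a=2a₀=92 at k=2, so the next step gives (m, d) = (46, 2) again — its k=1 value — and the period has length 2.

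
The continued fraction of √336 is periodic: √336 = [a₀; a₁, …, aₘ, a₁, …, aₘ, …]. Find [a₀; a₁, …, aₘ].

a₀ = ⌊√336⌋ = 18.
With m₀=0, d₀=1 and mₖ₊₁ = dₖaₖ − mₖ, dₖ₊₁ = (n − mₖ₊₁²)/dₖ, aₖ₊₁ = ⌊(a₀+mₖ₊₁)/dₖ₊₁⌋:
  k=1: m=18, d=12, a=3
  k=2: m=18, d=1, a=36
d=1 and a=2a₀=36 at k=2, so the next step gives (m, d) = (18, 12) again — its k=1 value — and the period has length 2.

[18; 3, 36]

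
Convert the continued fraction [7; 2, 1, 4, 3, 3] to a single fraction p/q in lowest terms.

1096/149

Fold from the inside: start with 3/1.
  3 + 1/3 = 10/3
  4 + 3/10 = 43/10
  1 + 10/43 = 53/43
  2 + 43/53 = 149/53
  7 + 53/149 = 1096/149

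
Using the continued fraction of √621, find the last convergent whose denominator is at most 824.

√621 = [24; 1, 11, 2, 11, 1, 48, …] (period length 6).
Convergents:
  p_0/q_0 = 24/1
  p_1/q_1 = 25/1
  p_2/q_2 = 299/12
  p_3/q_3 = 623/25
  p_4/q_4 = 7152/287
  p_5/q_5 = 7775/312
  p_6/q_6 = 380352/15263
q_5 = 312 ≤ 824 < 15263 = q_6, so the answer is 7775/312.

7775/312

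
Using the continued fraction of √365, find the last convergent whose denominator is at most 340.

√365 = [19; 9, 1, 1, 9, 38, …] (period length 5).
Convergents:
  p_0/q_0 = 19/1
  p_1/q_1 = 172/9
  p_2/q_2 = 191/10
  p_3/q_3 = 363/19
  p_4/q_4 = 3458/181
  p_5/q_5 = 131767/6897
q_4 = 181 ≤ 340 < 6897 = q_5, so the answer is 3458/181.

3458/181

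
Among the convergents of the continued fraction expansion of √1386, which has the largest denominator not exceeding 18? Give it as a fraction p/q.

√1386 = [37; 4, 2, 1, 2, 1, 2, 4, 74, …] (period length 8).
Convergents:
  p_0/q_0 = 37/1
  p_1/q_1 = 149/4
  p_2/q_2 = 335/9
  p_3/q_3 = 484/13
  p_4/q_4 = 1303/35
q_3 = 13 ≤ 18 < 35 = q_4, so the answer is 484/13.

484/13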